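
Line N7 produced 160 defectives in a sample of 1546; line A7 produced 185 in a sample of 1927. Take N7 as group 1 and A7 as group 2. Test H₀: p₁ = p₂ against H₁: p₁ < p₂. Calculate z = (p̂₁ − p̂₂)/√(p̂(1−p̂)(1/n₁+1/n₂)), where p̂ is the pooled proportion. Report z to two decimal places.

p̂₁ = 160/1546 ≈ 0.10349, p̂₂ = 185/1927 ≈ 0.09600.
Pooled p̂ = (160+185)/(1546+1927) = 345/3473 = 0.09934.
SE = √(0.0894698 × 0.00116577) = 0.01021.
z = (0.10349 − 0.09600)/0.01021 = 0.00749/0.01021 = 0.73.
p-value = P(Z < 0.733) ≈ 0.7683.

z = 0.73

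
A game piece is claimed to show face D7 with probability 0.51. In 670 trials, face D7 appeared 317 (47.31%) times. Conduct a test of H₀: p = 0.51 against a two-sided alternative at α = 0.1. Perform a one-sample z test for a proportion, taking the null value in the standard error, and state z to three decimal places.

p̂ = 317/670 = 0.47313.
SE = √(p₀(1−p₀)/n) = √(0.2499/670) = 0.01931.
z = (0.47313 − 0.51)/0.01931 = -0.03687/0.01931 = -1.909.
Two-sided p-value ≈ 2·Φ(−1.909) = 0.0563. With α = 0.1, reject H₀.

z = -1.909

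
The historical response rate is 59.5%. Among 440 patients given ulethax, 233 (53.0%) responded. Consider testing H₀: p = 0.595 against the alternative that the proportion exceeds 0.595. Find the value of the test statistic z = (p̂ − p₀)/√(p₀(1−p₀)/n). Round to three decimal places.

z = -2.797

p̂ = 233/440 ≈ 0.52955.
Under H₀, SE = √(0.595·0.405/440) = √(0.00054767) = 0.02340.
z = (0.52955 − 0.595)/0.02340 = -0.06545/0.02340 = -2.797.
p-value = P(Z > -2.797) ≈ 0.9974.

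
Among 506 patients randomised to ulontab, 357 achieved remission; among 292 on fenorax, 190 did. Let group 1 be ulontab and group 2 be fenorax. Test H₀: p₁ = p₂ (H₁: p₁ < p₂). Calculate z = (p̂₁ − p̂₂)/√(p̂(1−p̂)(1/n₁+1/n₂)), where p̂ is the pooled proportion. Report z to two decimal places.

p̂₁ = 357/506 = 0.7055, p̂₂ = 190/292 = 0.6507.
Pooled p̂ = (357+190)/(506+292) = 547/798 = 0.6855.
SE = √(p̂(1−p̂)(1/n₁+1/n₂)) = √(0.6855·0.3145·0.00540094) = √(0.00116446) = 0.0341.
z = (0.7055 − 0.6507)/0.0341 = 0.0548/0.0341 = 1.61.

z = 1.61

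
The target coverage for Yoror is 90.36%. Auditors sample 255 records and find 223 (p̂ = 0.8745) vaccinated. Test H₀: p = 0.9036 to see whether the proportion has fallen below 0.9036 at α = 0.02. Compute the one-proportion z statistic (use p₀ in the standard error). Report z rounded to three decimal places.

z = -1.574

p̂ = 223/255 = 0.87451.
Standard error under H₀: √(0.9036×0.0964/255) = 0.01848.
z = (0.87451 − 0.9036)/0.01848 = -0.02909/0.01848 = -1.574.
p-value = P(Z < -1.574) ≈ 0.0577, so at α = 0.02 we fail to reject H₀.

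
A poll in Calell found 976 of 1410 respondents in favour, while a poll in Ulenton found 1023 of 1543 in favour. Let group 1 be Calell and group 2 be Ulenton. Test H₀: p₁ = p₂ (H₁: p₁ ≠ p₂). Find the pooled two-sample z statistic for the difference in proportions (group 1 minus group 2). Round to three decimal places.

z = 1.695

p̂₁ = 976/1410 ≈ 0.69220, p̂₂ = 1023/1543 ≈ 0.66299.
Pooled p̂ = (976+1023)/(1410+1543) = 1999/2953 = 0.67694.
SE = √(0.218693 × 0.00135731) = 0.01723.
z = (0.69220 − 0.66299)/0.01723 = 0.02921/0.01723 = 1.695.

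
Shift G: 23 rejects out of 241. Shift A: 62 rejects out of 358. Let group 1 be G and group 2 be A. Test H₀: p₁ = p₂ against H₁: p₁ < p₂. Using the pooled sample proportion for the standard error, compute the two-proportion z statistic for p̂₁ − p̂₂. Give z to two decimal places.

z = -2.67

p̂₁ = 23/241 ≈ 0.0954, p̂₂ = 62/358 ≈ 0.1732.
Pooled p̂ = (23+62)/(241+358) = 85/599 = 0.1419.
SE = √(0.121767 × 0.00694267) = 0.0291.
z = (0.0954 − 0.1732)/0.0291 = -0.0778/0.0291 = -2.67.
p-value = P(Z < -2.674) ≈ 0.0037.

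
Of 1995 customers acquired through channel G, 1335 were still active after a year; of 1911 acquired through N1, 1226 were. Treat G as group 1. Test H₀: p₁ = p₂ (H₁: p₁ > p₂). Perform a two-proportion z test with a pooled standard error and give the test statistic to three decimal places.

z = 1.816

p̂₁ = 1335/1995 ≈ 0.66917, p̂₂ = 1226/1911 ≈ 0.64155.
Pooled p̂ = (1335+1226)/(1995+1911) = 2561/3906 = 0.65566.
SE = √(p̂(1−p̂)(1/n₁+1/n₂)) = √(0.65566·0.34434·0.00102454) = √(0.000231311) = 0.01521.
z = (0.66917 − 0.64155)/0.01521 = 0.02762/0.01521 = 1.816.
p-value = P(Z > 1.816) ≈ 0.0347.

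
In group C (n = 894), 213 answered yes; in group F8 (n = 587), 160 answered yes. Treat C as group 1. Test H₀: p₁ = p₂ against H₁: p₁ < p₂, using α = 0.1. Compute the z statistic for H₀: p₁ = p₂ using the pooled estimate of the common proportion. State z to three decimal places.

z = -1.488

p̂₁ = 213/894 ≈ 0.23826, p̂₂ = 160/587 ≈ 0.27257.
Pooled p̂ = (213+160)/(894+587) = 373/1481 = 0.25186.
SE = √(p̂(1−p̂)(1/n₁+1/n₂)) = √(0.25186·0.74814·0.00282215) = √(0.000531763) = 0.02306.
z = (0.23826 − 0.27257)/0.02306 = -0.03431/0.02306 = -1.488.
p-value = P(Z < -1.488) ≈ 0.0684; since p < α = 0.1, reject H₀.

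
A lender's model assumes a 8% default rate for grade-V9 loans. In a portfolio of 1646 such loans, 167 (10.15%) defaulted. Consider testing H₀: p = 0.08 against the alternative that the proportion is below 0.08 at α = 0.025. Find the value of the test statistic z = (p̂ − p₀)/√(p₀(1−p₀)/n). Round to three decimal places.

p̂ = 167/1646 ≈ 0.101458.
Standard error under H₀: √(0.08×0.92/1646) = 0.006687.
z = (0.101458 − 0.08)/0.006687 = 0.021458/0.006687 = 3.209.
p-value = P(Z < 3.209) ≈ 0.9993, so at α = 0.025 we fail to reject H₀.

z = 3.209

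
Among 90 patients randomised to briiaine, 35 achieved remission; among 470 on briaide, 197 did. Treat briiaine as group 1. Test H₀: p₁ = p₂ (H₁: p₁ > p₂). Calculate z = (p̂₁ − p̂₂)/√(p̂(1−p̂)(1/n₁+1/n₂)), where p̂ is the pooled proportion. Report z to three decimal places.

z = -0.534

p̂₁ = 35/90 ≈ 0.38889, p̂₂ = 197/470 ≈ 0.41915.
Pooled p̂ = (35+197)/(90+470) = 232/560 = 0.41429.
SE = √(p̂(1−p̂)(1/n₁+1/n₂)) = √(0.41429·0.58571·0.0132388) = √(0.00321243) = 0.05668.
z = (0.38889 − 0.41915)/0.05668 = -0.03026/0.05668 = -0.534.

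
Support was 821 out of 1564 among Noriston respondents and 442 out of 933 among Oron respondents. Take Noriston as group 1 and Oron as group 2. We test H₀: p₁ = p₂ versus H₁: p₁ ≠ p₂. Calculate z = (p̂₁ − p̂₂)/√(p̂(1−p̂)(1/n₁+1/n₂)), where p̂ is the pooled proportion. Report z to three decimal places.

z = 2.475

p̂₁ = 821/1564 = 0.524936, p̂₂ = 442/933 = 0.473741.
Pooled p̂ = (821+442)/(1564+933) = 1263/2497 = 0.505807.
SE = √(p̂(1−p̂)(1/n₁+1/n₂)) = √(0.505807·0.494193·0.0017112) = √(0.000427742) = 0.020682.
z = (0.524936 − 0.473741)/0.020682 = 0.051195/0.020682 = 2.475.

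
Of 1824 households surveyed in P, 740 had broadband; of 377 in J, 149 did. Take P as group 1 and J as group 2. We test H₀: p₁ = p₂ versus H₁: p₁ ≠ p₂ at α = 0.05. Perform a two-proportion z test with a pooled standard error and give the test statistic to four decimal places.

z = 0.3774

p̂₁ = 740/1824 = 0.405702, p̂₂ = 149/377 = 0.395225.
Pooled p̂ = (740+149)/(1824+377) = 889/2201 = 0.403907.
SE = √(p̂(1−p̂)(1/n₁+1/n₂)) = √(0.403907·0.596093·0.00320077) = √(0.000770636) = 0.027760.
z = (0.405702 − 0.395225)/0.027760 = 0.010477/0.027760 = 0.3774.
Two-sided p-value ≈ 2·Φ(−0.377) = 0.7059; since p > α = 0.05, fail to reject H₀.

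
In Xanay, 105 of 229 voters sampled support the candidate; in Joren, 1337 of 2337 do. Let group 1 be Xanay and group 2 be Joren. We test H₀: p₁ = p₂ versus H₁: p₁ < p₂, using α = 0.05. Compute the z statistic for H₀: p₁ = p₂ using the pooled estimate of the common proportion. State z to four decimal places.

p̂₁ = 105/229 ≈ 0.458515, p̂₂ = 1337/2337 ≈ 0.572101.
Pooled p̂ = (105+1337)/(229+2337) = 1442/2566 = 0.561964.
SE = √(p̂(1−p̂)(1/n₁+1/n₂)) = √(0.561964·0.438036·0.00479471) = √(0.00118027) = 0.034355.
z = (0.458515 − 0.572101)/0.034355 = -0.113586/0.034355 = -3.3062.
p-value = P(Z < -3.306) ≈ 0.0005, so at α = 0.05 we reject H₀.

z = -3.3062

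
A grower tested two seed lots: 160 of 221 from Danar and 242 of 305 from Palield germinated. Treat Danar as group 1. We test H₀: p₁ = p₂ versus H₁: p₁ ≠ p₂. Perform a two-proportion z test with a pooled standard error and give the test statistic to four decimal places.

z = -1.8525

p̂₁ = 160/221 ≈ 0.723982, p̂₂ = 242/305 ≈ 0.793443.
Pooled p̂ = (160+242)/(221+305) = 402/526 = 0.764259.
SE = √(0.180167 × 0.00780358) = 0.037496.
z = (0.723982 − 0.793443)/0.037496 = -0.069461/0.037496 = -1.8525.
Two-sided p-value ≈ 2·Φ(−1.852) = 0.0640.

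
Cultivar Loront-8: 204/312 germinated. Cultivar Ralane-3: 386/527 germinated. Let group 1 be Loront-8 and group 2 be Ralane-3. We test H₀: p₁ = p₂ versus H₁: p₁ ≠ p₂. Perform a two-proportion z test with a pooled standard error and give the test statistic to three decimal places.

p̂₁ = 204/312 ≈ 0.65385, p̂₂ = 386/527 ≈ 0.73245.
Pooled p̂ = (204+386)/(312+527) = 590/839 = 0.70322.
SE = √(0.208702 × 0.00510266) = 0.03263.
z = (0.65385 − 0.73245)/0.03263 = -0.07860/0.03263 = -2.409.
p-value = 2·P(Z > 2.409) ≈ 0.0160.

z = -2.409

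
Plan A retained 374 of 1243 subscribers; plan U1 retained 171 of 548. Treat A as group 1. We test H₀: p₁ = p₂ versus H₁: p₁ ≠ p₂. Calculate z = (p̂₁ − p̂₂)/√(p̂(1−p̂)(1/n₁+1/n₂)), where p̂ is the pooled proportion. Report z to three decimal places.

p̂₁ = 374/1243 = 0.30088, p̂₂ = 171/548 = 0.31204.
Pooled p̂ = (374+171)/(1243+548) = 545/1791 = 0.30430.
SE = √(0.211701 × 0.00262932) = 0.02359.
z = (0.30088 − 0.31204)/0.02359 = -0.01116/0.02359 = -0.473.

z = -0.473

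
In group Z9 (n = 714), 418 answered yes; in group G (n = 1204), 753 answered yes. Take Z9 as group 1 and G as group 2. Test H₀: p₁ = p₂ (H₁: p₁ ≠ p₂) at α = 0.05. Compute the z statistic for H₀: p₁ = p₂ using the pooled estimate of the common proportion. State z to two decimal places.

z = -1.74

p̂₁ = 418/714 = 0.5854, p̂₂ = 753/1204 = 0.6254.
Pooled p̂ = (418+753)/(714+1204) = 1171/1918 = 0.6105.
SE = √(p̂(1−p̂)(1/n₁+1/n₂)) = √(0.6105·0.3895·0.00223113) = √(0.000530523) = 0.0230.
z = (0.5854 − 0.6254)/0.0230 = -0.0400/0.0230 = -1.74.
p-value = 2·P(Z > 1.736) ≈ 0.0826; since p > α = 0.05, fail to reject H₀.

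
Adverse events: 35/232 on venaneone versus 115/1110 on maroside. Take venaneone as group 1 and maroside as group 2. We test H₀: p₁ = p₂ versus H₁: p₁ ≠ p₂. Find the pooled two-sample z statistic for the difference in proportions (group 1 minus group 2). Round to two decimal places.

p̂₁ = 35/232 = 0.1509, p̂₂ = 115/1110 = 0.1036.
Pooled p̂ = (35+115)/(232+1110) = 150/1342 = 0.1118.
SE = √(p̂(1−p̂)(1/n₁+1/n₂)) = √(0.1118·0.8882·0.00521125) = √(0.000517373) = 0.0227.
z = (0.1509 − 0.1036)/0.0227 = 0.0473/0.0227 = 2.08.
Two-sided p-value ≈ 2·Φ(−2.078) = 0.0377.

z = 2.08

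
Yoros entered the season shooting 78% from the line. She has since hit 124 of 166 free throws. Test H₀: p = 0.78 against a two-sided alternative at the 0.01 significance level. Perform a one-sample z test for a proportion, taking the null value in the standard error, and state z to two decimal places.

z = -1.03

p̂ = 124/166 ≈ 0.74699.
SE = √(p₀(1−p₀)/n) = √(0.1716/166) = 0.03215.
z = (0.74699 − 0.78)/0.03215 = -0.03301/0.03215 = -1.03.
Two-sided p-value ≈ 2·Φ(−1.027) = 0.3045; since p > α = 0.01, fail to reject H₀.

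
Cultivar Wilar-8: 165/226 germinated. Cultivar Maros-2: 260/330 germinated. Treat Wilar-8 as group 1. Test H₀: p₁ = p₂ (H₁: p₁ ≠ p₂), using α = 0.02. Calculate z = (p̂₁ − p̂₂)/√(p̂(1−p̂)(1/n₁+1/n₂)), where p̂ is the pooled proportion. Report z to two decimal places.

z = -1.58

p̂₁ = 165/226 ≈ 0.7301, p̂₂ = 260/330 ≈ 0.7879.
Pooled p̂ = (165+260)/(226+330) = 425/556 = 0.7644.
SE = √(p̂(1−p̂)(1/n₁+1/n₂)) = √(0.7644·0.2356·0.00745508) = √(0.00134265) = 0.0366.
z = (0.7301 − 0.7879)/0.0366 = -0.0578/0.0366 = -1.58.
p-value = 2·P(Z > 1.577) ≈ 0.1148; since p > α = 0.02, fail to reject H₀.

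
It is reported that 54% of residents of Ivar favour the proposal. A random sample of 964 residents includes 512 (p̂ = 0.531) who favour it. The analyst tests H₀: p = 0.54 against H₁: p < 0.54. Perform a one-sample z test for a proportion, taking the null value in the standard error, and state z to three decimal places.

z = -0.553

p̂ = 512/964 ≈ 0.53112.
Under H₀, SE = √(0.54·0.46/964) = √(0.000257676) = 0.01605.
z = (0.53112 − 0.54)/0.01605 = -0.00888/0.01605 = -0.553.
p-value = P(Z < -0.553) ≈ 0.2901.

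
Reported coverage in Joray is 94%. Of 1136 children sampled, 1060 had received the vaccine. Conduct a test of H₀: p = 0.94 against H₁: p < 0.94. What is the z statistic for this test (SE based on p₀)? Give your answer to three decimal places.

z = -0.979

p̂ = 1060/1136 = 0.93310.
Under H₀, SE = √(0.94·0.06/1136) = √(4.96479e-05) = 0.00705.
z = (0.93310 − 0.94)/0.00705 = -0.00690/0.00705 = -0.979.
p-value = P(Z < -0.979) ≈ 0.1637.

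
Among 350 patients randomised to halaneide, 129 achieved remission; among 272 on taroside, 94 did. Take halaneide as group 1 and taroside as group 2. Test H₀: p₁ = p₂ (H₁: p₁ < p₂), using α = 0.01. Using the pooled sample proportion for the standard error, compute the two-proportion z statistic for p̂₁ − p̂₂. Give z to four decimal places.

z = 0.5929

p̂₁ = 129/350 = 0.368571, p̂₂ = 94/272 = 0.345588.
Pooled p̂ = (129+94)/(350+272) = 223/622 = 0.358521.
SE = √(0.229984 × 0.00653361) = 0.038764.
z = (0.368571 − 0.345588)/0.038764 = 0.022983/0.038764 = 0.5929.
p-value = P(Z < 0.593) ≈ 0.7234, so at α = 0.01 we fail to reject H₀.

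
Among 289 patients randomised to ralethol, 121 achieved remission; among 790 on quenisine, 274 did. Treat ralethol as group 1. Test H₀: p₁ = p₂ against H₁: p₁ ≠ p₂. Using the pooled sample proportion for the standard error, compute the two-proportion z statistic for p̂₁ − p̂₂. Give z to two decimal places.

p̂₁ = 121/289 ≈ 0.4187, p̂₂ = 274/790 ≈ 0.3468.
Pooled p̂ = (121+274)/(289+790) = 395/1079 = 0.3661.
SE = √(0.232065 × 0.00472603) = 0.0331.
z = (0.4187 − 0.3468)/0.0331 = 0.0719/0.0331 = 2.17.

z = 2.17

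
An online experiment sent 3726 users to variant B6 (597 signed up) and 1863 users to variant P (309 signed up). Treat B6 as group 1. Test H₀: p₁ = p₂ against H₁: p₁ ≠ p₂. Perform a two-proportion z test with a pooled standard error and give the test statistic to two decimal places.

z = -0.54

p̂₁ = 597/3726 = 0.1602, p̂₂ = 309/1863 = 0.1659.
Pooled p̂ = (597+309)/(3726+1863) = 906/5589 = 0.1621.
SE = √(p̂(1−p̂)(1/n₁+1/n₂)) = √(0.1621·0.8379·0.000805153) = √(0.000109361) = 0.0105.
z = (0.1602 − 0.1659)/0.0105 = -0.0057/0.0105 = -0.54.
p-value = 2·P(Z > 0.539) ≈ 0.5899.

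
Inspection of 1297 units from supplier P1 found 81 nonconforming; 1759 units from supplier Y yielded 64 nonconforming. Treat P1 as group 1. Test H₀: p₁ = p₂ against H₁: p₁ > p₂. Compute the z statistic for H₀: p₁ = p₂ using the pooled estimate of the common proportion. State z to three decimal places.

z = 3.350

p̂₁ = 81/1297 = 0.062452, p̂₂ = 64/1759 = 0.036384.
Pooled p̂ = (81+64)/(1297+1759) = 145/3056 = 0.047448.
SE = √(p̂(1−p̂)(1/n₁+1/n₂)) = √(0.047448·0.952552·0.00133951) = √(6.05412e-05) = 0.007781.
z = (0.062452 − 0.036384)/0.007781 = 0.026068/0.007781 = 3.350.
p-value = P(Z > 3.350) ≈ 0.0004.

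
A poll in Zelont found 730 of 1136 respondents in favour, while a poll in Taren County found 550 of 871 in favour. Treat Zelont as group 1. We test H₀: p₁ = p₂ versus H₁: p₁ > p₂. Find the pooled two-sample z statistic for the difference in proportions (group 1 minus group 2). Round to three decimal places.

p̂₁ = 730/1136 ≈ 0.64261, p̂₂ = 550/871 ≈ 0.63146.
Pooled p̂ = (730+550)/(1136+871) = 1280/2007 = 0.63777.
SE = √(0.23102 × 0.00202839) = 0.02165.
z = (0.64261 − 0.63146)/0.02165 = 0.01115/0.02165 = 0.515.

z = 0.515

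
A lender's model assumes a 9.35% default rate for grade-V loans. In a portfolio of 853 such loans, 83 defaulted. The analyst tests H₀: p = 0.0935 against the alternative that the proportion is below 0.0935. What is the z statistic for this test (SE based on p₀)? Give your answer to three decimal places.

z = 0.382

p̂ = 83/853 = 0.097304.
Standard error under H₀: √(0.0935×0.9065/853) = 0.009968.
z = (0.097304 − 0.0935)/0.009968 = 0.003804/0.009968 = 0.382.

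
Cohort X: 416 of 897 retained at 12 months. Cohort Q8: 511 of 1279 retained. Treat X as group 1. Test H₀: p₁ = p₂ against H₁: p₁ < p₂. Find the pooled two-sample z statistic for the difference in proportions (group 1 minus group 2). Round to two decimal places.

p̂₁ = 416/897 = 0.46377, p̂₂ = 511/1279 = 0.39953.
Pooled p̂ = (416+511)/(897+1279) = 927/2176 = 0.42601.
SE = √(0.244526 × 0.00189669) = 0.02154.
z = (0.46377 − 0.39953)/0.02154 = 0.06424/0.02154 = 2.98.
p-value = P(Z < 2.983) ≈ 0.9986.

z = 2.98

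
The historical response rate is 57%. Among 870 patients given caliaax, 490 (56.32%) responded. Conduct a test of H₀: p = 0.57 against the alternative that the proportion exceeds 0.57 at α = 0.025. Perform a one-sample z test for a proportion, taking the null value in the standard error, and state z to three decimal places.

p̂ = 490/870 = 0.56322.
Standard error under H₀: √(0.57×0.43/870) = 0.01678.
z = (0.56322 − 0.57)/0.01678 = -0.00678/0.01678 = -0.404.
p-value = P(Z > -0.404) ≈ 0.6569; since p > α = 0.025, fail to reject H₀.

z = -0.404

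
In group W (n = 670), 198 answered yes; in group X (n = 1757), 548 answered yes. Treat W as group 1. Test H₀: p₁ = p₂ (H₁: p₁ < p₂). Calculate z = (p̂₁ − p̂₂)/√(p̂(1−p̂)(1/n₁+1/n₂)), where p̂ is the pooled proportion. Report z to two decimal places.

z = -0.78

p̂₁ = 198/670 = 0.2955, p̂₂ = 548/1757 = 0.3119.
Pooled p̂ = (198+548)/(670+1757) = 746/2427 = 0.3074.
SE = √(p̂(1−p̂)(1/n₁+1/n₂)) = √(0.3074·0.6926·0.00206169) = √(0.000438925) = 0.0210.
z = (0.2955 − 0.3119)/0.0210 = -0.0164/0.0210 = -0.78.
p-value = P(Z < -0.782) ≈ 0.2173.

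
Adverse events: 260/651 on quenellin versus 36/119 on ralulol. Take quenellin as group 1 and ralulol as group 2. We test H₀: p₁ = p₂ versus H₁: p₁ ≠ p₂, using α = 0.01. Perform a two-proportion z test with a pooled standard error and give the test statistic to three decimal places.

p̂₁ = 260/651 ≈ 0.39939, p̂₂ = 36/119 ≈ 0.30252.
Pooled p̂ = (260+36)/(651+119) = 296/770 = 0.38442.
SE = √(p̂(1−p̂)(1/n₁+1/n₂)) = √(0.38442·0.61558·0.00993946) = √(0.00235208) = 0.04850.
z = (0.39939 − 0.30252)/0.04850 = 0.09687/0.04850 = 1.997.
Two-sided p-value ≈ 2·Φ(−1.997) = 0.0458. With α = 0.01, fail to reject H₀.

z = 1.997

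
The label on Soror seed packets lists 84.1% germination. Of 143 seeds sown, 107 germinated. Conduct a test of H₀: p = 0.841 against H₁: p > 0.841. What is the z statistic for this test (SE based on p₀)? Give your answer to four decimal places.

p̂ = 107/143 ≈ 0.7482517.
Under H₀, SE = √(0.841·0.159/143) = √(0.000935098) = 0.0305794.
z = (0.7482517 − 0.841)/0.0305794 = -0.0927483/0.0305794 = -3.0330.

z = -3.0330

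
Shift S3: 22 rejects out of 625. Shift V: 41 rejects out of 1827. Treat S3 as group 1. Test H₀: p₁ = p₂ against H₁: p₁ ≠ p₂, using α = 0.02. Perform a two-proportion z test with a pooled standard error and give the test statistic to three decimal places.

p̂₁ = 22/625 = 0.035200, p̂₂ = 41/1827 = 0.022441.
Pooled p̂ = (22+41)/(625+1827) = 63/2452 = 0.025693.
SE = √(p̂(1−p̂)(1/n₁+1/n₂)) = √(0.025693·0.974307·0.00214735) = √(5.37549e-05) = 0.007332.
z = (0.035200 − 0.022441)/0.007332 = 0.012759/0.007332 = 1.740.
p-value = 2·P(Z > 1.740) ≈ 0.0818, so at α = 0.02 we fail to reject H₀.

z = 1.740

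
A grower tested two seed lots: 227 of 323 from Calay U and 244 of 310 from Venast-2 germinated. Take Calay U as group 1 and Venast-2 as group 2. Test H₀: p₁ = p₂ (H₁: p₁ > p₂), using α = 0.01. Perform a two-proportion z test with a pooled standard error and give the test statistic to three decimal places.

z = -2.430

p̂₁ = 227/323 ≈ 0.70279, p̂₂ = 244/310 ≈ 0.78710.
Pooled p̂ = (227+244)/(323+310) = 471/633 = 0.74408.
SE = √(0.190427 × 0.00632178) = 0.03470.
z = (0.70279 − 0.78710)/0.03470 = -0.08431/0.03470 = -2.430.
p-value = P(Z > -2.430) ≈ 0.9924. With α = 0.01, fail to reject H₀.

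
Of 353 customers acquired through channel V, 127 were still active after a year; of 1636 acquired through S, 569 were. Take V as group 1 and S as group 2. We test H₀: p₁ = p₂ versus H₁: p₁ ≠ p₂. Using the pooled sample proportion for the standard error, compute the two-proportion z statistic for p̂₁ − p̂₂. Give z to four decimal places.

z = 0.4278

p̂₁ = 127/353 = 0.359773, p̂₂ = 569/1636 = 0.347800.
Pooled p̂ = (127+569)/(353+1636) = 696/1989 = 0.349925.
SE = √(p̂(1−p̂)(1/n₁+1/n₂)) = √(0.349925·0.650075·0.00344411) = √(0.000783457) = 0.027990.
z = (0.359773 − 0.347800)/0.027990 = 0.011973/0.027990 = 0.4278.
p-value = 2·P(Z > 0.428) ≈ 0.6688.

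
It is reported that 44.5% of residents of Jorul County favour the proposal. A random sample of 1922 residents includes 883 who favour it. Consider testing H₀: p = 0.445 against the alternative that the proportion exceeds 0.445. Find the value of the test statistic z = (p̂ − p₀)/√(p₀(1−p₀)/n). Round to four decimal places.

z = 1.2718

p̂ = 883/1922 ≈ 0.459417.
Under H₀, SE = √(0.445·0.555/1922) = √(0.000128499) = 0.011336.
z = (0.459417 − 0.445)/0.011336 = 0.014417/0.011336 = 1.2718.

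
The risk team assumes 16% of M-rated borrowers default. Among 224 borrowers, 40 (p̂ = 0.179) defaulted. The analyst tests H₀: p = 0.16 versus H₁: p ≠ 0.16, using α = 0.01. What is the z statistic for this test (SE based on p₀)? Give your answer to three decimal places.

z = 0.758

p̂ = 40/224 ≈ 0.17857.
SE = √(p₀(1−p₀)/n) = √(0.1344/224) = 0.02449.
z = (0.17857 − 0.16)/0.02449 = 0.01857/0.02449 = 0.758.
p-value = 2·P(Z > 0.758) ≈ 0.4483; since p > α = 0.01, fail to reject H₀.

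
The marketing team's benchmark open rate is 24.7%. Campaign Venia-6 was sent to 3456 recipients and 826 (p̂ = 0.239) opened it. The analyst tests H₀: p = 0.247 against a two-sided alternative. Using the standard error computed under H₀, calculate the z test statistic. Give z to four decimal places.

p̂ = 826/3456 ≈ 0.2390046.
Under H₀, SE = √(0.247·0.753/3456) = √(5.38168e-05) = 0.0073360.
z = (0.2390046 − 0.247)/0.0073360 = -0.0079954/0.0073360 = -1.0899.
p-value = 2·P(Z > 1.090) ≈ 0.2758.

z = -1.0899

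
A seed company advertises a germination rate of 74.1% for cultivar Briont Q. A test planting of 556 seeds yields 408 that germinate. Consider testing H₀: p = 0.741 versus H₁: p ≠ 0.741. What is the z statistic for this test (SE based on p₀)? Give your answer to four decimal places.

p̂ = 408/556 ≈ 0.733813.
Under H₀, SE = √(0.741·0.259/556) = √(0.000345178) = 0.018579.
z = (0.733813 − 0.741)/0.018579 = -0.007187/0.018579 = -0.3868.
Two-sided p-value ≈ 2·Φ(−0.387) = 0.6989.

z = -0.3868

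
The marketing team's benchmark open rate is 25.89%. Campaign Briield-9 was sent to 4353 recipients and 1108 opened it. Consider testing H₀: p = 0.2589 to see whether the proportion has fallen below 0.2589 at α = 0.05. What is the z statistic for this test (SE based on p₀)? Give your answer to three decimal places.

p̂ = 1108/4353 = 0.25454.
SE = √(p₀(1−p₀)/n) = √(0.19187/4353) = 0.00664.
z = (0.25454 − 0.2589)/0.00664 = -0.00436/0.00664 = -0.657.
p-value = P(Z < -0.657) ≈ 0.2555; since p > α = 0.05, fail to reject H₀.

z = -0.657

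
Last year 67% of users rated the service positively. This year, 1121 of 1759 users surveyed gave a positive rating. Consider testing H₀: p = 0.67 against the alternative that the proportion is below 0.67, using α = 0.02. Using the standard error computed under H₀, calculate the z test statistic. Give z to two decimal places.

p̂ = 1121/1759 ≈ 0.6373.
Under H₀, SE = √(0.67·0.33/1759) = √(0.000125696) = 0.0112.
z = (0.6373 − 0.67)/0.0112 = -0.0327/0.0112 = -2.92.
p-value = P(Z < -2.917) ≈ 0.0018; since p < α = 0.02, reject H₀.

z = -2.92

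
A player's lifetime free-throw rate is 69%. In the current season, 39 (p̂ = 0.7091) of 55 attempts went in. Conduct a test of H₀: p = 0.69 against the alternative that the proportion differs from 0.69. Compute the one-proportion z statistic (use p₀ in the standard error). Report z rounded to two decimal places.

z = 0.31

p̂ = 39/55 ≈ 0.7091.
Under H₀, SE = √(0.69·0.31/55) = √(0.00388909) = 0.0624.
z = (0.7091 − 0.69)/0.0624 = 0.0191/0.0624 = 0.31.
Two-sided p-value ≈ 2·Φ(−0.306) = 0.7595.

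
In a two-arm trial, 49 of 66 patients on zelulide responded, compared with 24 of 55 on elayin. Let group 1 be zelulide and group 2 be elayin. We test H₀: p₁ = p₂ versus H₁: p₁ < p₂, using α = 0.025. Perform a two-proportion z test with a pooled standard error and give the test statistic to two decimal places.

p̂₁ = 49/66 = 0.7424, p̂₂ = 24/55 = 0.4364.
Pooled p̂ = (49+24)/(66+55) = 73/121 = 0.6033.
SE = √(p̂(1−p̂)(1/n₁+1/n₂)) = √(0.6033·0.3967·0.0333333) = √(0.0079776) = 0.0893.
z = (0.7424 − 0.4364)/0.0893 = 0.3060/0.0893 = 3.43.
p-value = P(Z < 3.427) ≈ 0.9997. With α = 0.025, fail to reject H₀.

z = 3.43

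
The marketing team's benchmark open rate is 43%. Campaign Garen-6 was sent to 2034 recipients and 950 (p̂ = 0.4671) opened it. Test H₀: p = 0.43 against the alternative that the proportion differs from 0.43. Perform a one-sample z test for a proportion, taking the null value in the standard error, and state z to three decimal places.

z = 3.376

p̂ = 950/2034 = 0.467060.
Standard error under H₀: √(0.43×0.57/2034) = 0.010977.
z = (0.467060 − 0.43)/0.010977 = 0.037060/0.010977 = 3.376.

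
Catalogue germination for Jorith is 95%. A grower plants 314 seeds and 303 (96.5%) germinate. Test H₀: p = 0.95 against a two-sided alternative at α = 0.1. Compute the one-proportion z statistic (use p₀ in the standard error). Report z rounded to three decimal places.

z = 1.217

p̂ = 303/314 ≈ 0.96497.
Standard error under H₀: √(0.95×0.05/314) = 0.01230.
z = (0.96497 − 0.95)/0.01230 = 0.01497/0.01230 = 1.217.
Two-sided p-value ≈ 2·Φ(−1.217) = 0.2236. With α = 0.1, fail to reject H₀.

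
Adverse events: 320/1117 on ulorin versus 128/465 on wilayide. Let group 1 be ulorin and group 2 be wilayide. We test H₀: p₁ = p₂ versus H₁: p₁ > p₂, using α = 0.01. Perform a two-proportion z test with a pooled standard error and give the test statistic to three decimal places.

z = 0.451

p̂₁ = 320/1117 ≈ 0.28648, p̂₂ = 128/465 ≈ 0.27527.
Pooled p̂ = (320+128)/(1117+465) = 448/1582 = 0.28319.
SE = √(0.202992 × 0.00304579) = 0.02487.
z = (0.28648 − 0.27527)/0.02487 = 0.01121/0.02487 = 0.451.
p-value = P(Z > 0.451) ≈ 0.3260; since p > α = 0.01, fail to reject H₀.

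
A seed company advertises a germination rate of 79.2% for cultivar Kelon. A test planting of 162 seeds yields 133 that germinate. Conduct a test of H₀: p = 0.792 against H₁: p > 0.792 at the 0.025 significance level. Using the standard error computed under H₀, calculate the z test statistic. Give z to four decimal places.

z = 0.9090

p̂ = 133/162 = 0.820988.
Under H₀, SE = √(0.792·0.208/162) = √(0.00101689) = 0.031889.
z = (0.820988 − 0.792)/0.031889 = 0.028988/0.031889 = 0.9090.
p-value = P(Z > 0.909) ≈ 0.1817. With α = 0.025, fail to reject H₀.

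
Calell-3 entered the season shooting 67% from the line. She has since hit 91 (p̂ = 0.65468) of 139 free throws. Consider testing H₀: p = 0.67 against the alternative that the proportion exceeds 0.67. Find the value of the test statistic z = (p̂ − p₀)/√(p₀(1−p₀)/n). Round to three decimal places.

p̂ = 91/139 ≈ 0.65468.
Standard error under H₀: √(0.67×0.33/139) = 0.03988.
z = (0.65468 − 0.67)/0.03988 = -0.01532/0.03988 = -0.384.
p-value = P(Z > -0.384) ≈ 0.6496.

z = -0.384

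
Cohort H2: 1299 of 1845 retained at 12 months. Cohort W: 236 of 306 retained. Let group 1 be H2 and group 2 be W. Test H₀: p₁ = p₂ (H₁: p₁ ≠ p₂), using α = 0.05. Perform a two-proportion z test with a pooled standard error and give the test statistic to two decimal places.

p̂₁ = 1299/1845 ≈ 0.7041, p̂₂ = 236/306 ≈ 0.7712.
Pooled p̂ = (1299+236)/(1845+306) = 1535/2151 = 0.7136.
SE = √(0.204366 × 0.00380998) = 0.0279.
z = (0.7041 − 0.7712)/0.0279 = -0.0671/0.0279 = -2.41.
p-value = 2·P(Z > 2.407) ≈ 0.0161. With α = 0.05, reject H₀.

z = -2.41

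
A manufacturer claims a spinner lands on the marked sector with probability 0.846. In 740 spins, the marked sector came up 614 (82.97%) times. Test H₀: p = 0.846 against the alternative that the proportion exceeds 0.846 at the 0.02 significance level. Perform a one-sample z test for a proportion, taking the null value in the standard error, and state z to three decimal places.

z = -1.226

p̂ = 614/740 = 0.82973.
Standard error under H₀: √(0.846×0.154/740) = 0.01327.
z = (0.82973 − 0.846)/0.01327 = -0.01627/0.01327 = -1.226.
p-value = P(Z > -1.226) ≈ 0.8899; since p > α = 0.02, fail to reject H₀.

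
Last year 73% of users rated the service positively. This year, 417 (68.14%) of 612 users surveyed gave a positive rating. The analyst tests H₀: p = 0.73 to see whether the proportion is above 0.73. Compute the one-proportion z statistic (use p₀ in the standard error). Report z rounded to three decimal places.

p̂ = 417/612 ≈ 0.681373.
SE = √(p₀(1−p₀)/n) = √(0.1971/612) = 0.017946.
z = (0.681373 − 0.73)/0.017946 = -0.048627/0.017946 = -2.710.

z = -2.710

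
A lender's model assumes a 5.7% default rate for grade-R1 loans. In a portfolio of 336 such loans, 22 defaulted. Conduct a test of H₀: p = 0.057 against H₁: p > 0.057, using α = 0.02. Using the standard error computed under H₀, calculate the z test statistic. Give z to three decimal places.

p̂ = 22/336 ≈ 0.06548.
Standard error under H₀: √(0.057×0.943/336) = 0.01265.
z = (0.06548 − 0.057)/0.01265 = 0.00848/0.01265 = 0.670.
p-value = P(Z > 0.670) ≈ 0.2514; since p > α = 0.02, fail to reject H₀.

z = 0.670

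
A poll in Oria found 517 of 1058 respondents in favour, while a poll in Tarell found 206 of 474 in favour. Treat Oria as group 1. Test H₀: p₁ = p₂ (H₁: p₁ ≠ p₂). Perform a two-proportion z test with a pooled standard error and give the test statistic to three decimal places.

z = 1.959

p̂₁ = 517/1058 = 0.48866, p̂₂ = 206/474 = 0.43460.
Pooled p̂ = (517+206)/(1058+474) = 723/1532 = 0.47193.
SE = √(0.249212 × 0.00305488) = 0.02759.
z = (0.48866 − 0.43460)/0.02759 = 0.05406/0.02759 = 1.959.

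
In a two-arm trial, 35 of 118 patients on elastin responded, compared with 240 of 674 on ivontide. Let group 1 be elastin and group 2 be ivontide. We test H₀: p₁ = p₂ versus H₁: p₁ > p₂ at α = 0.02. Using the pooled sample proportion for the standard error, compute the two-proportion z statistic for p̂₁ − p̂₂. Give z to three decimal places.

z = -1.252

p̂₁ = 35/118 ≈ 0.29661, p̂₂ = 240/674 ≈ 0.35608.
Pooled p̂ = (35+240)/(118+674) = 275/792 = 0.34722.
SE = √(p̂(1−p̂)(1/n₁+1/n₂)) = √(0.34722·0.65278·0.00995826) = √(0.00225713) = 0.04751.
z = (0.29661 − 0.35608)/0.04751 = -0.05947/0.04751 = -1.252.
p-value = P(Z > -1.252) ≈ 0.8947. With α = 0.02, fail to reject H₀.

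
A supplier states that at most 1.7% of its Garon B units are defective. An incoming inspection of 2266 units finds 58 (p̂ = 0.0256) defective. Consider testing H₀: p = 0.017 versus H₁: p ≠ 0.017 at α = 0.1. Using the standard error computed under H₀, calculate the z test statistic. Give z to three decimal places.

p̂ = 58/2266 = 0.025596.
SE = √(p₀(1−p₀)/n) = √(0.016711/2266) = 0.002716.
z = (0.025596 − 0.017)/0.002716 = 0.008596/0.002716 = 3.165.
p-value = 2·P(Z > 3.165) ≈ 0.0015, so at α = 0.1 we reject H₀.

z = 3.165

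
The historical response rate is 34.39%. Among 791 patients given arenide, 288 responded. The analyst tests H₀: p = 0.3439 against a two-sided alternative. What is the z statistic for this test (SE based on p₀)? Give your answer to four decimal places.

z = 1.1958

p̂ = 288/791 = 0.364096.
Standard error under H₀: √(0.3439×0.6561/791) = 0.016889.
z = (0.364096 − 0.3439)/0.016889 = 0.020196/0.016889 = 1.1958.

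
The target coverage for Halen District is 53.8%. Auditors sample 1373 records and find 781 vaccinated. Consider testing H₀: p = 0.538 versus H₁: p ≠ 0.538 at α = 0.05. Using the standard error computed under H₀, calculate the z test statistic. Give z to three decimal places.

z = 2.291

p̂ = 781/1373 ≈ 0.568827.
Under H₀, SE = √(0.538·0.462/1373) = √(0.000181031) = 0.013455.
z = (0.568827 − 0.538)/0.013455 = 0.030827/0.013455 = 2.291.
p-value = 2·P(Z > 2.291) ≈ 0.0220. With α = 0.05, reject H₀.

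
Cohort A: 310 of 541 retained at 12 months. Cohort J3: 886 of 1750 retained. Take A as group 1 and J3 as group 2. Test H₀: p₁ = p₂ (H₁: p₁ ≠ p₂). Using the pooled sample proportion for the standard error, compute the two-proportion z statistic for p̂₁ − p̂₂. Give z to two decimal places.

z = 2.72

p̂₁ = 310/541 = 0.57301, p̂₂ = 886/1750 = 0.50629.
Pooled p̂ = (310+886)/(541+1750) = 1196/2291 = 0.52204.
SE = √(0.249514 × 0.00241986) = 0.02457.
z = (0.57301 − 0.50629)/0.02457 = 0.06672/0.02457 = 2.72.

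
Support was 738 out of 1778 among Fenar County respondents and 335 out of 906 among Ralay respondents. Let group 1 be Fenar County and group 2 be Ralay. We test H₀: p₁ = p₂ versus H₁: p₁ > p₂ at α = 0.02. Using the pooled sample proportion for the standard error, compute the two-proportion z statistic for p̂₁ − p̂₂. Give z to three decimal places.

z = 2.266

p̂₁ = 738/1778 ≈ 0.41507, p̂₂ = 335/906 ≈ 0.36976.
Pooled p̂ = (738+335)/(1778+906) = 1073/2684 = 0.39978.
SE = √(p̂(1−p̂)(1/n₁+1/n₂)) = √(0.39978·0.60022·0.00166618) = √(0.000399809) = 0.02000.
z = (0.41507 − 0.36976)/0.02000 = 0.04531/0.02000 = 2.266.
p-value = P(Z > 2.266) ≈ 0.0117, so at α = 0.02 we reject H₀.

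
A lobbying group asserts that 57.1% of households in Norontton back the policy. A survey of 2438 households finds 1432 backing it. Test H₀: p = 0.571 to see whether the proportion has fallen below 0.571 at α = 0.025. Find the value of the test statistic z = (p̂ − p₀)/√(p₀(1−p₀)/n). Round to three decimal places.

p̂ = 1432/2438 ≈ 0.587367.
Under H₀, SE = √(0.571·0.429/2438) = √(0.000100475) = 0.010024.
z = (0.587367 − 0.571)/0.010024 = 0.016367/0.010024 = 1.633.
p-value = P(Z < 1.633) ≈ 0.9487. With α = 0.025, fail to reject H₀.

z = 1.633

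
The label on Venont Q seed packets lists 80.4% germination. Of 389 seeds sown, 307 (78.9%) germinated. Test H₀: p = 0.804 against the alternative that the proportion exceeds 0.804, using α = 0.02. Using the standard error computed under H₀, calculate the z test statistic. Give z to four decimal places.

z = -0.7352

p̂ = 307/389 = 0.789203.
Standard error under H₀: √(0.804×0.196/389) = 0.020127.
z = (0.789203 − 0.804)/0.020127 = -0.014797/0.020127 = -0.7352.
p-value = P(Z > -0.735) ≈ 0.7689; since p > α = 0.02, fail to reject H₀.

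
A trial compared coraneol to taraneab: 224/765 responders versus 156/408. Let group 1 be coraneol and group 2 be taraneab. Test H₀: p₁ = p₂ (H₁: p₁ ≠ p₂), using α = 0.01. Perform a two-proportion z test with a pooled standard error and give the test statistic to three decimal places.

z = -3.121

p̂₁ = 224/765 ≈ 0.29281, p̂₂ = 156/408 ≈ 0.38235.
Pooled p̂ = (224+156)/(765+408) = 380/1173 = 0.32396.
SE = √(p̂(1−p̂)(1/n₁+1/n₂)) = √(0.32396·0.67604·0.00375817) = √(0.000823071) = 0.02869.
z = (0.29281 − 0.38235)/0.02869 = -0.08954/0.02869 = -3.121.
Two-sided p-value ≈ 2·Φ(−3.121) = 0.0018, so at α = 0.01 we reject H₀.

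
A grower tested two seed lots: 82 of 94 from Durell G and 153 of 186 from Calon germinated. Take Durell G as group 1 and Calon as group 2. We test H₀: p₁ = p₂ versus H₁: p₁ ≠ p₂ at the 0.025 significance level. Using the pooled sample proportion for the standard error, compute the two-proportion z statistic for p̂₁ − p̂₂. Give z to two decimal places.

z = 1.07

p̂₁ = 82/94 = 0.8723, p̂₂ = 153/186 = 0.8226.
Pooled p̂ = (82+153)/(94+186) = 235/280 = 0.8393.
SE = √(0.134885 × 0.0160146) = 0.0465.
z = (0.8723 − 0.8226)/0.0465 = 0.0497/0.0465 = 1.07.
Two-sided p-value ≈ 2·Φ(−1.071) = 0.2843. With α = 0.025, fail to reject H₀.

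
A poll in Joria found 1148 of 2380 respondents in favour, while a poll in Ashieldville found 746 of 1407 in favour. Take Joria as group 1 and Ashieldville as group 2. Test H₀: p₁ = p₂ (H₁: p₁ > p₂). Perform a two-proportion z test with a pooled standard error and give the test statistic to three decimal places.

p̂₁ = 1148/2380 ≈ 0.482353, p̂₂ = 746/1407 ≈ 0.530206.
Pooled p̂ = (1148+746)/(2380+1407) = 1894/3787 = 0.500132.
SE = √(0.25 × 0.0011309) = 0.016814.
z = (0.482353 − 0.530206)/0.016814 = -0.047853/0.016814 = -2.846.

z = -2.846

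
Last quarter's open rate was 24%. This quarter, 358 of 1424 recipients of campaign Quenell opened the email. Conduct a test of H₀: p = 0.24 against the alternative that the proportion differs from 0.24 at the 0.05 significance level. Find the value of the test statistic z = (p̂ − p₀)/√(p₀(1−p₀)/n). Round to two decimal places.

p̂ = 358/1424 ≈ 0.2514.
Standard error under H₀: √(0.24×0.76/1424) = 0.0113.
z = (0.2514 − 0.24)/0.0113 = 0.0114/0.0113 = 1.01.
Two-sided p-value ≈ 2·Φ(−1.008) = 0.3136, so at α = 0.05 we fail to reject H₀.

z = 1.01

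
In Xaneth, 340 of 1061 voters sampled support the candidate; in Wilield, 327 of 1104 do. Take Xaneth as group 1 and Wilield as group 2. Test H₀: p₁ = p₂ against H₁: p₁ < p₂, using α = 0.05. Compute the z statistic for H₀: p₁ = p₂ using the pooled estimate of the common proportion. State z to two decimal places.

p̂₁ = 340/1061 ≈ 0.32045, p̂₂ = 327/1104 ≈ 0.29620.
Pooled p̂ = (340+327)/(1061+1104) = 667/2165 = 0.30808.
SE = √(p̂(1−p̂)(1/n₁+1/n₂)) = √(0.30808·0.69192·0.0018483) = √(0.000393999) = 0.01985.
z = (0.32045 − 0.29620)/0.01985 = 0.02425/0.01985 = 1.22.
p-value = P(Z < 1.222) ≈ 0.8892, so at α = 0.05 we fail to reject H₀.

z = 1.22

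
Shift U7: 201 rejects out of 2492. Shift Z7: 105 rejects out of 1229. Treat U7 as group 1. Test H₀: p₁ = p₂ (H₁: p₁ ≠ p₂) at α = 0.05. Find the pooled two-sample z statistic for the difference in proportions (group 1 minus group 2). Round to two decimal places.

p̂₁ = 201/2492 ≈ 0.08066, p̂₂ = 105/1229 ≈ 0.08544.
Pooled p̂ = (201+105)/(2492+1229) = 306/3721 = 0.08224.
SE = √(0.0754732 × 0.00121495) = 0.00958.
z = (0.08066 − 0.08544)/0.00958 = -0.00478/0.00958 = -0.50.
p-value = 2·P(Z > 0.499) ≈ 0.6179; since p > α = 0.05, fail to reject H₀.

z = -0.50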